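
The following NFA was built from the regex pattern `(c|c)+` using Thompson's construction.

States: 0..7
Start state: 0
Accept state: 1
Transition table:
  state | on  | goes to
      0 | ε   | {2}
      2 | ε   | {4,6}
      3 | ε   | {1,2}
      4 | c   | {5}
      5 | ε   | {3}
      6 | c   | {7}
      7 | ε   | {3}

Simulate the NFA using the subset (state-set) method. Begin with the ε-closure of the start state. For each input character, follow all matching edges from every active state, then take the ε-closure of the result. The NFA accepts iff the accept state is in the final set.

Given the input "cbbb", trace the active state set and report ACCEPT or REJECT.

S₀ = ε-closure({0}) = {0,2,4,6}
'c' @ 1: {1,2,3,4,5,6,7}  (accept∈set)
'b' @ 2: {}  — dead — no transitions
rest 'bb' ignored (set empty)
final: {}; accept 1 not in set

Answer: REJECT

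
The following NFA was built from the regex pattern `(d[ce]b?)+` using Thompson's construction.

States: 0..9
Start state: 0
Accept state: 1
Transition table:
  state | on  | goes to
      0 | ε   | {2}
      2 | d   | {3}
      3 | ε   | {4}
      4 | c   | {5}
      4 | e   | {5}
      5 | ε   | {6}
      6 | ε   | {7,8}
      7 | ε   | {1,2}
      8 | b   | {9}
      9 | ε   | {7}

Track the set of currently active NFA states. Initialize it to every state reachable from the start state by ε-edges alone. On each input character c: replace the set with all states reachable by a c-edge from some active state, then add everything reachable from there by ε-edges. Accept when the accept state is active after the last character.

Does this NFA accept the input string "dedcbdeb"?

start: ε-closure({0}) = {0,2}
'd' @ 1: {3,4}
'e' @ 2: {1,2,5,6,7,8}  (accept∈set)
'd' @ 3: {3,4}
'c' @ 4: {1,2,5,6,7,8}  (accept∈set)
'b' @ 5: {1,2,7,9}  (accept∈set)
'd' @ 6: {3,4}
'e' @ 7: {1,2,5,6,7,8}  (accept∈set)
'b' @ 8: {1,2,7,9}  (accept∈set)
final: {1,2,7,9}; accept 1 in set

Answer: ACCEPT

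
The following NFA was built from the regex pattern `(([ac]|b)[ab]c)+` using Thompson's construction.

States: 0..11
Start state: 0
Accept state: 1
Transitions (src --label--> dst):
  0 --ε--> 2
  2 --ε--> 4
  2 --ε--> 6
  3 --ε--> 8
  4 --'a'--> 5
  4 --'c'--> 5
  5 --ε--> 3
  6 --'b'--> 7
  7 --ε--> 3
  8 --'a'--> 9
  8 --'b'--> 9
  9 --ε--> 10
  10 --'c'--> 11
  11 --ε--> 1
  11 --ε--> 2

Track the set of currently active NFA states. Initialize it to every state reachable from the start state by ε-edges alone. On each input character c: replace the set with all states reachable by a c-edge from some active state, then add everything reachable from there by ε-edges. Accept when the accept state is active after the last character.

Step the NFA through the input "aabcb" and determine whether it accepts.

Answer: REJECT

Steps:
initial (ε-close {0}): {0,2,4,6}
'a' @ 1: {3,5,8}
'a' @ 2: {9,10}
'b' @ 3: {}  — dead — no transitions
rest 'cb' ignored (set empty)
after full input: {}  (accept=1 not in)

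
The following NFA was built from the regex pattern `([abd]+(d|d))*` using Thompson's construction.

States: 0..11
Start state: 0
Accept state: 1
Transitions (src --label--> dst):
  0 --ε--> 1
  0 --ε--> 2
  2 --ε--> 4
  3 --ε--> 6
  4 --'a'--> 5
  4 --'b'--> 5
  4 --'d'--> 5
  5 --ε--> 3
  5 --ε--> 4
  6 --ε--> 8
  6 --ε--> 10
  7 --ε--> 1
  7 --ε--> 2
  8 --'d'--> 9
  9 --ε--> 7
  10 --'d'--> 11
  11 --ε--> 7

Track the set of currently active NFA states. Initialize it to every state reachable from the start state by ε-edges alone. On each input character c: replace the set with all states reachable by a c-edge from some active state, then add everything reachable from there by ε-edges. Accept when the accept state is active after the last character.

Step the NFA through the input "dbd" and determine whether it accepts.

initial (ε-close {0}): {0,1,2,4}
'd' @ 1: {3,4,5,6,8,10}
'b' @ 2: {3,4,5,6,8,10}
'd' @ 3: {1,2,3,4,5,6,7,8,9,10,11}  ✓accept
final: {1,2,3,4,5,6,7,8,9,10,11}; accept 1 in set

Answer: ACCEPT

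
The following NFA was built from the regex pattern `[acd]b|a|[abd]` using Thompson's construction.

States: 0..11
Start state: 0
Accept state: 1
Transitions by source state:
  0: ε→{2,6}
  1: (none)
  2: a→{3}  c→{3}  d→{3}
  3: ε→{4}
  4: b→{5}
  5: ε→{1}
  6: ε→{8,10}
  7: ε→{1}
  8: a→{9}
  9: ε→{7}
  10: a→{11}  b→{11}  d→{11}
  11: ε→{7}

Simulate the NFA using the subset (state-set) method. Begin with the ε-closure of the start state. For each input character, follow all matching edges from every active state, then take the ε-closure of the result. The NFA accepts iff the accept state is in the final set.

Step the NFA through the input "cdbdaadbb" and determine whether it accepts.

S₀ = ε-closure({0}) = {0,2,6,8,10}
'c' @ 1: {3,4}
'd' @ 2: {}  — no active states
rest 'bdaadbb' ignored (set empty)
final: {}; accept 1 not in set

Answer: REJECT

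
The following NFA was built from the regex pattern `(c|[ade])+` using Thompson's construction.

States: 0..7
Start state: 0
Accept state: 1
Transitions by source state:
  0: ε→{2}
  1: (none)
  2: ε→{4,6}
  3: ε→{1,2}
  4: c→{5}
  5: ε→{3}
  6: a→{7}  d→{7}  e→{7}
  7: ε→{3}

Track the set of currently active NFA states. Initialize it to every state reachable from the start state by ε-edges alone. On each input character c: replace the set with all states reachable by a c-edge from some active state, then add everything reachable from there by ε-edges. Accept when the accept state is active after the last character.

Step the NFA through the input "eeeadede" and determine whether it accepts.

Answer: ACCEPT

Steps:
initial (ε-close {0}): {0,2,4,6}
'e' @ 1: {1,2,3,4,6,7}  ✓accept
'e' @ 2: {1,2,3,4,6,7}  ✓accept
'e' @ 3: {1,2,3,4,6,7}  ✓accept
'a' @ 4: {1,2,3,4,6,7}  ✓accept
'd' @ 5: {1,2,3,4,6,7}  ✓accept
'e' @ 6: {1,2,3,4,6,7}  ✓accept
'd' @ 7: {1,2,3,4,6,7}  ✓accept
'e' @ 8: {1,2,3,4,6,7}  ✓accept
after full input: {1,2,3,4,6,7}  (accept=1 in)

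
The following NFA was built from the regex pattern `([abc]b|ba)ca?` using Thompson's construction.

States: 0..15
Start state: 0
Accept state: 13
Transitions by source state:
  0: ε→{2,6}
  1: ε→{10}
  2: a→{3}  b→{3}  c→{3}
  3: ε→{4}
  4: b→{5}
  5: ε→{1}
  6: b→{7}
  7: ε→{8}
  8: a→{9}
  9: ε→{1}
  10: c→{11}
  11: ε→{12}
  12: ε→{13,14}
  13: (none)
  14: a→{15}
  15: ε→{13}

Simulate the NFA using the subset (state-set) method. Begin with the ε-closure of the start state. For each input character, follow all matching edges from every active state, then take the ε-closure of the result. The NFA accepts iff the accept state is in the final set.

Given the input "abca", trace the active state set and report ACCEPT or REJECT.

S₀ = ε-closure({0}) = {0,2,6}
'a' @ 1: {3,4}
'b' @ 2: {1,5,10}
'c' @ 3: {11,12,13,14}  [accepting]
'a' @ 4: {13,15}  [accepting]
end set {13,15} — state 13 in

Answer: ACCEPT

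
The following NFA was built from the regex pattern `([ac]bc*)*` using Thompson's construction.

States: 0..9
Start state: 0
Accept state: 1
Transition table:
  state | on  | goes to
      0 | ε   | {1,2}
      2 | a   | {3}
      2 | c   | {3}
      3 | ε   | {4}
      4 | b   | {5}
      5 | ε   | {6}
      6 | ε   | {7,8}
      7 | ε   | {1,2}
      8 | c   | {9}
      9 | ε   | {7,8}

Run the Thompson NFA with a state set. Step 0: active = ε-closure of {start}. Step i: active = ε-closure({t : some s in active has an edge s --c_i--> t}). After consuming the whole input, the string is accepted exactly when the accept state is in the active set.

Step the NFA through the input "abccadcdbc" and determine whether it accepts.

Answer: REJECT

Trace:
start: ε-closure({0}) = {0,1,2}
'a' @ 1: {3,4}
'b' @ 2: {1,2,5,6,7,8}  (accept∈set)
'c' @ 3: {1,2,3,4,7,8,9}  (accept∈set)
'c' @ 4: {1,2,3,4,7,8,9}  (accept∈set)
'a' @ 5: {3,4}
'd' @ 6: {}  — no active states
rest 'cdbc' ignored (set empty)
after full input: {}  (accept=1 not in)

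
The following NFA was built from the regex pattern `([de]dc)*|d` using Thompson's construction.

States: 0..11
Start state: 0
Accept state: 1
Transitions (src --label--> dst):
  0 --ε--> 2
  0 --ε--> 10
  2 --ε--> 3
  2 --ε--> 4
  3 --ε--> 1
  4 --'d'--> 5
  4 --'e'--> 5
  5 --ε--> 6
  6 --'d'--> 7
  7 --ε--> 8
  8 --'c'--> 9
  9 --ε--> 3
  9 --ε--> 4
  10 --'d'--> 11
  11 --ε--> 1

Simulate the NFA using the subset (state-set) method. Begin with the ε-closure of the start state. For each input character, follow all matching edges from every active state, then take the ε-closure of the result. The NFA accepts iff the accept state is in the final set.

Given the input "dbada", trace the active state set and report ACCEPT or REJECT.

Answer: REJECT

Steps:
start: ε-closure({0}) = {0,1,2,3,4,10}
'd' @ 1: {1,5,6,11}  [accepting]
'b' @ 2: {}  — no active states
rest 'ada' ignored (set empty)
after full input: {}  (accept=1 not in)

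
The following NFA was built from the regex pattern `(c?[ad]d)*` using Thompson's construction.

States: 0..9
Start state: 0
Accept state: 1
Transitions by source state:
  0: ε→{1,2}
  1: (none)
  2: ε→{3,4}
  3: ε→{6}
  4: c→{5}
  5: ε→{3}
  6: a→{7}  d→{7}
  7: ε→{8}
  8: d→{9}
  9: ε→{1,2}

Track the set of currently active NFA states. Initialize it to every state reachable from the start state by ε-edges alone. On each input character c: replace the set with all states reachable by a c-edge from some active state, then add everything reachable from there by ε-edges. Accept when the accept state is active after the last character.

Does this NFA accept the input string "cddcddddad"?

Answer: ACCEPT

Derivation:
initial (ε-close {0}): {0,1,2,3,4,6}
'c' @ 1: {3,5,6}
'd' @ 2: {7,8}
'd' @ 3: {1,2,3,4,6,9}  (accept∈set)
'c' @ 4: {3,5,6}
'd' @ 5: {7,8}
'd' @ 6: {1,2,3,4,6,9}  (accept∈set)
'd' @ 7: {7,8}
'd' @ 8: {1,2,3,4,6,9}  (accept∈set)
'a' @ 9: {7,8}
'd' @ 10: {1,2,3,4,6,9}  (accept∈set)
final: {1,2,3,4,6,9}; accept 1 in set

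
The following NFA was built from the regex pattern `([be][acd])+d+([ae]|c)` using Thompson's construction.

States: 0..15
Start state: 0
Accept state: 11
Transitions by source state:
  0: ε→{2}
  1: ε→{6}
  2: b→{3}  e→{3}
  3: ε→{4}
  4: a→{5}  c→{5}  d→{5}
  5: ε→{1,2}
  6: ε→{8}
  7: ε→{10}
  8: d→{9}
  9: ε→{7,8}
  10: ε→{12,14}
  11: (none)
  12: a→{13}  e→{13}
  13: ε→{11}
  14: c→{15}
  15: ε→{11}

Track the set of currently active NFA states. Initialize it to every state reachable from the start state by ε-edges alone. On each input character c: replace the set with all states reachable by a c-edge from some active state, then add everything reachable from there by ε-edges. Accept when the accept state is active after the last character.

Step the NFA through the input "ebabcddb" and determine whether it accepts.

start: ε-closure({0}) = {0,2}
'e' @ 1: {3,4}
'b' @ 2: {}  — dead — no transitions
rest 'abcddb' ignored (set empty)
final: {}; accept 11 not in set

Answer: REJECT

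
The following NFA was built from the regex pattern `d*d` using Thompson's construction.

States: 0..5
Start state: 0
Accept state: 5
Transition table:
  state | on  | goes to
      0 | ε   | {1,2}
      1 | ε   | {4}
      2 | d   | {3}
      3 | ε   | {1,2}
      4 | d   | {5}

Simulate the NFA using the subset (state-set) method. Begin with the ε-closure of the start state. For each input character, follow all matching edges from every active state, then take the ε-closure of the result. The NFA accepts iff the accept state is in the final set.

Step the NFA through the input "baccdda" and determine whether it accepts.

Answer: REJECT

Derivation:
initial (ε-close {0}): {0,1,2,4}
'b' @ 1: {}  — dead — no transitions
rest 'accdda' ignored (set empty)
final: {}; accept 5 not in set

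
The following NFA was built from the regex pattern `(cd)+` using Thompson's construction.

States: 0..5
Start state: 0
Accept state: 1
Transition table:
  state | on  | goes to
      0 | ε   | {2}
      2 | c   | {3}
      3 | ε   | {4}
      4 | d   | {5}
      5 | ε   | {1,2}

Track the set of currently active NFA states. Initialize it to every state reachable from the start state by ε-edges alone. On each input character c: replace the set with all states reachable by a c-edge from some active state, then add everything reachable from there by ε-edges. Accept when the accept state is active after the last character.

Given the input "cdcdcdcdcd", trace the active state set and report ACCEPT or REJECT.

Answer: ACCEPT

Trace:
initial (ε-close {0}): {0,2}
'c' @ 1: {3,4}
'd' @ 2: {1,2,5}  ✓accept
'c' @ 3: {3,4}
'd' @ 4: {1,2,5}  ✓accept
'c' @ 5: {3,4}
'd' @ 6: {1,2,5}  ✓accept
'c' @ 7: {3,4}
'd' @ 8: {1,2,5}  ✓accept
'c' @ 9: {3,4}
'd' @ 10: {1,2,5}  ✓accept
final: {1,2,5}; accept 1 in set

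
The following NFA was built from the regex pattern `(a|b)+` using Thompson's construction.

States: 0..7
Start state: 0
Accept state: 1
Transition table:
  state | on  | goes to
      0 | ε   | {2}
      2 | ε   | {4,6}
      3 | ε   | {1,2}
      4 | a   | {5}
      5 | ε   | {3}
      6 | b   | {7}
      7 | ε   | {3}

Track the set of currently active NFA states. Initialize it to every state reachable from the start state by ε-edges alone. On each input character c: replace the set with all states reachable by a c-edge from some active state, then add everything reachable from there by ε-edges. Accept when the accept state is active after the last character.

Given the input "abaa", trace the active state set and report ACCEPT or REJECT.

Answer: ACCEPT

Derivation:
start: ε-closure({0}) = {0,2,4,6}
'a' @ 1: {1,2,3,4,5,6}  (accept∈set)
'b' @ 2: {1,2,3,4,6,7}  (accept∈set)
'a' @ 3: {1,2,3,4,5,6}  (accept∈set)
'a' @ 4: {1,2,3,4,5,6}  (accept∈set)
end set {1,2,3,4,5,6} — state 1 in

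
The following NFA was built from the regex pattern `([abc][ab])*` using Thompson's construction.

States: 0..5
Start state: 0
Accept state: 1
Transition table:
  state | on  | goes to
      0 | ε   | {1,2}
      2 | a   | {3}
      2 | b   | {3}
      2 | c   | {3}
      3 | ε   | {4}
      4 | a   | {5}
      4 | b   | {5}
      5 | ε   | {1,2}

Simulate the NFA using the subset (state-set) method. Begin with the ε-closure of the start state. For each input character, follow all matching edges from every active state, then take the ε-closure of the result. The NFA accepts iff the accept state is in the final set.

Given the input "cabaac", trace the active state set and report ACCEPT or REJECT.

initial (ε-close {0}): {0,1,2}
'c' @ 1: {3,4}
'a' @ 2: {1,2,5}  ✓accept
'b' @ 3: {3,4}
'a' @ 4: {1,2,5}  ✓accept
'a' @ 5: {3,4}
'c' @ 6: {}  — dead — no transitions
final: {}; accept 1 not in set

Answer: REJECT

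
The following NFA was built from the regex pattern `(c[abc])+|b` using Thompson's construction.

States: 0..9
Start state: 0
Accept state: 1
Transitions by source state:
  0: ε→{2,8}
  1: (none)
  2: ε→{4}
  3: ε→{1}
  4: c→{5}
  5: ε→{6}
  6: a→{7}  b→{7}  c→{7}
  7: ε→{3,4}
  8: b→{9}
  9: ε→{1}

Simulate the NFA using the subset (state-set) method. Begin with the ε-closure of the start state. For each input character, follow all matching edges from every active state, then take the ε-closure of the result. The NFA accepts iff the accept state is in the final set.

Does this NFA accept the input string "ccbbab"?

start: ε-closure({0}) = {0,2,4,8}
'c' @ 1: {5,6}
'c' @ 2: {1,3,4,7}  [accepting]
'b' @ 3: {}  — dead — no transitions
rest 'bab' ignored (set empty)
final: {}; accept 1 not in set

Answer: REJECT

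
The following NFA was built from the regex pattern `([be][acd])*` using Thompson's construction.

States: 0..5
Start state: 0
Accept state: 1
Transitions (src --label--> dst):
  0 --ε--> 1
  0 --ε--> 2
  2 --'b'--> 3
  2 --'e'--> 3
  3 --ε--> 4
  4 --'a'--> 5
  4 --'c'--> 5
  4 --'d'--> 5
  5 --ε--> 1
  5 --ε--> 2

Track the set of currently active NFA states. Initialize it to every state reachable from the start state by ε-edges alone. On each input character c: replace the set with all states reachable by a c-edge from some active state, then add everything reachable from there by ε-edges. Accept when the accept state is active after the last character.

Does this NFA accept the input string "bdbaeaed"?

Answer: ACCEPT

Steps:
initial (ε-close {0}): {0,1,2}
'b' @ 1: {3,4}
'd' @ 2: {1,2,5}  (accept∈set)
'b' @ 3: {3,4}
'a' @ 4: {1,2,5}  (accept∈set)
'e' @ 5: {3,4}
'a' @ 6: {1,2,5}  (accept∈set)
'e' @ 7: {3,4}
'd' @ 8: {1,2,5}  (accept∈set)
end set {1,2,5} — state 1 in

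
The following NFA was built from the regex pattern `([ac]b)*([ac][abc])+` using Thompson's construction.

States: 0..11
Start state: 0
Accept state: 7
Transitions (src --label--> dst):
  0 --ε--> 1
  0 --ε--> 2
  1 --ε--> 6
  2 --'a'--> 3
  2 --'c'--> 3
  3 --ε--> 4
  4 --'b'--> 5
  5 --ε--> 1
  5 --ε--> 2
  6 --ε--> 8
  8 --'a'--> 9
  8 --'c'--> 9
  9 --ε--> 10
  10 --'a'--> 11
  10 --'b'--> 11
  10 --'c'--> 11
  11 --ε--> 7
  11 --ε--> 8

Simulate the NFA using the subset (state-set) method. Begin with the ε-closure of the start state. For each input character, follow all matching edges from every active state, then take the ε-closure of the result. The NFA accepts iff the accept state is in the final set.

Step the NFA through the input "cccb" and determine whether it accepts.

initial (ε-close {0}): {0,1,2,6,8}
'c' @ 1: {3,4,9,10}
'c' @ 2: {7,8,11}  ✓accept
'c' @ 3: {9,10}
'b' @ 4: {7,8,11}  ✓accept
end set {7,8,11} — state 7 in

Answer: ACCEPT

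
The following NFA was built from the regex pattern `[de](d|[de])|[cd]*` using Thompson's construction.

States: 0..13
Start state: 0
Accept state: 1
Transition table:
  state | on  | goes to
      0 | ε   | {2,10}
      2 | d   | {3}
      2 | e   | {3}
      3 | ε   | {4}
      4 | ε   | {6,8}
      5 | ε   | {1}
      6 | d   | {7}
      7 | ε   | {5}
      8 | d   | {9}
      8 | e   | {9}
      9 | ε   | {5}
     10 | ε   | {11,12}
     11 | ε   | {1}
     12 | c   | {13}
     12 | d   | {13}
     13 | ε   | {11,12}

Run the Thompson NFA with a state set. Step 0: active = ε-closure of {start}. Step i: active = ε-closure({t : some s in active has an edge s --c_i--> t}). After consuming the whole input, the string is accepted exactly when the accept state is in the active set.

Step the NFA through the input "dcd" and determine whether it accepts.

initial (ε-close {0}): {0,1,2,10,11,12}
'd' @ 1: {1,3,4,6,8,11,12,13}  ✓accept
'c' @ 2: {1,11,12,13}  ✓accept
'd' @ 3: {1,11,12,13}  ✓accept
end set {1,11,12,13} — state 1 in

Answer: ACCEPT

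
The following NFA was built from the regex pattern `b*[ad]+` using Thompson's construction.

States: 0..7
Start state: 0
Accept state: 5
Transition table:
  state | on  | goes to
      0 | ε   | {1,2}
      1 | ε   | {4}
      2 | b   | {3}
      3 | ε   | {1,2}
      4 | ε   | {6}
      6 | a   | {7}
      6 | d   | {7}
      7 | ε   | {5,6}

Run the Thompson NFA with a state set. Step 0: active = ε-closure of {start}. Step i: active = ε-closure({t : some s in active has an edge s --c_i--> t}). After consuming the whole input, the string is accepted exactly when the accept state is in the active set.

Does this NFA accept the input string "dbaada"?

S₀ = ε-closure({0}) = {0,1,2,4,6}
'd' @ 1: {5,6,7}  ✓accept
'b' @ 2: {}  — state set empty
rest 'aada' ignored (set empty)
end set {} — state 5 not in

Answer: REJECT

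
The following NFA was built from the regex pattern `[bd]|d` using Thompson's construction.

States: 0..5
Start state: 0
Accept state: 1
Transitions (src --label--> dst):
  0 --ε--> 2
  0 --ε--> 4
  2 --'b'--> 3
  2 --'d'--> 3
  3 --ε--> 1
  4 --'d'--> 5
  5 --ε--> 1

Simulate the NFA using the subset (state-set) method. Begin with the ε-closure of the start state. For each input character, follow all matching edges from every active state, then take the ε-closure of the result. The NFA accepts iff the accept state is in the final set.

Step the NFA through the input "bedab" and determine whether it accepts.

Answer: REJECT

Steps:
initial (ε-close {0}): {0,2,4}
'b' @ 1: {1,3}  ✓accept
'e' @ 2: {}  — no active states
rest 'dab' ignored (set empty)
end set {} — state 1 not in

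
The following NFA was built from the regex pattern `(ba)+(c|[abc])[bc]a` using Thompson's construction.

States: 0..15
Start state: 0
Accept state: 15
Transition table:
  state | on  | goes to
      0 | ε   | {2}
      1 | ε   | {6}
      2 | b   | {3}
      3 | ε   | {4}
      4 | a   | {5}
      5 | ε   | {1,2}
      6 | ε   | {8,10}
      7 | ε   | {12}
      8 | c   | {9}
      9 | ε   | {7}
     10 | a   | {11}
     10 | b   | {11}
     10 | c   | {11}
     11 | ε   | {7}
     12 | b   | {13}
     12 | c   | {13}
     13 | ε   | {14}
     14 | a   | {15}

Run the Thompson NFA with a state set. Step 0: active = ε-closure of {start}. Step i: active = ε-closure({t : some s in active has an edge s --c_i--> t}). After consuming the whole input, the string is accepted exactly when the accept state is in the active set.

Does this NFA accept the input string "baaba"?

S₀ = ε-closure({0}) = {0,2}
'b' @ 1: {3,4}
'a' @ 2: {1,2,5,6,8,10}
'a' @ 3: {7,11,12}
'b' @ 4: {13,14}
'a' @ 5: {15}  (accept∈set)
end set {15} — state 15 in

Answer: ACCEPT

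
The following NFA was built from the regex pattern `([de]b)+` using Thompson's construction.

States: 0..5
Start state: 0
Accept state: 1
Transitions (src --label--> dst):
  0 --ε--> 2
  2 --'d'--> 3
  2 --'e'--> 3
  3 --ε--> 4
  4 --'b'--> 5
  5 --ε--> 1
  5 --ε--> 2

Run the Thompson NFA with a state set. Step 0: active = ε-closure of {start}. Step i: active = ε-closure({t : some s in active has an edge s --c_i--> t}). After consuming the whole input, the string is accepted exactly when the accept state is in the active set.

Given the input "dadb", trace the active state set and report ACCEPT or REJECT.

Answer: REJECT

Derivation:
start: ε-closure({0}) = {0,2}
'd' @ 1: {3,4}
'a' @ 2: {}  — state set empty
rest 'db' ignored (set empty)
end set {} — state 1 not in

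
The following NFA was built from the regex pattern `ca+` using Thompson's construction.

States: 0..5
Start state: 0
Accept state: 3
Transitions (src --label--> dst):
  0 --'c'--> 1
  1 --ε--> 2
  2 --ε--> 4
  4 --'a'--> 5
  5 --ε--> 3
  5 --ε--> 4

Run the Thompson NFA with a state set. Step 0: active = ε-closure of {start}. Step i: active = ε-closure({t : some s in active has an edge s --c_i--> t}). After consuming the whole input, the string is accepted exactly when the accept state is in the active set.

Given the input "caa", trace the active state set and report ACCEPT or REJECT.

start: ε-closure({0}) = {0}
'c' @ 1: {1,2,4}
'a' @ 2: {3,4,5}  [accepting]
'a' @ 3: {3,4,5}  [accepting]
end set {3,4,5} — state 3 in

Answer: ACCEPT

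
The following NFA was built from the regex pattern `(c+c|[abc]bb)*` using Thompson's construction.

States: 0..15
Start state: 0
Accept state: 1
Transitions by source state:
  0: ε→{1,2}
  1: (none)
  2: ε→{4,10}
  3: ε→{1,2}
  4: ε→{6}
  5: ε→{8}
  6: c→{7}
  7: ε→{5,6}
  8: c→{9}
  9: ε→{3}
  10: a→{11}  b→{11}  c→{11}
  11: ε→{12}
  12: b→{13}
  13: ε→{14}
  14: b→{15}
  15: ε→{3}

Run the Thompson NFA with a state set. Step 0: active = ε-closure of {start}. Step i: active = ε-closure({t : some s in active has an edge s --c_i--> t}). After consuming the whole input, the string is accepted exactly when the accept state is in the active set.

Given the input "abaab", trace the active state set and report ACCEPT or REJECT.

S₀ = ε-closure({0}) = {0,1,2,4,6,10}
'a' @ 1: {11,12}
'b' @ 2: {13,14}
'a' @ 3: {}  — no active states
rest 'ab' ignored (set empty)
after full input: {}  (accept=1 not in)

Answer: REJECT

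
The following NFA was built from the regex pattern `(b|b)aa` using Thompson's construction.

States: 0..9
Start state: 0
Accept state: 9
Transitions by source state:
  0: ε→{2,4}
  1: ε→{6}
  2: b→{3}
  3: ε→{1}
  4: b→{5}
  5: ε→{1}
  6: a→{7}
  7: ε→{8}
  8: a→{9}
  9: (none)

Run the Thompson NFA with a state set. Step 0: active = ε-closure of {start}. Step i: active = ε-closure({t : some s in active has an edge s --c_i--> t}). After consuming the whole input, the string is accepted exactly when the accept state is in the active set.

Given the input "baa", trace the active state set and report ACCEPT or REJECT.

Answer: ACCEPT

Derivation:
initial (ε-close {0}): {0,2,4}
'b' @ 1: {1,3,5,6}
'a' @ 2: {7,8}
'a' @ 3: {9}  (accept∈set)
after full input: {9}  (accept=9 in)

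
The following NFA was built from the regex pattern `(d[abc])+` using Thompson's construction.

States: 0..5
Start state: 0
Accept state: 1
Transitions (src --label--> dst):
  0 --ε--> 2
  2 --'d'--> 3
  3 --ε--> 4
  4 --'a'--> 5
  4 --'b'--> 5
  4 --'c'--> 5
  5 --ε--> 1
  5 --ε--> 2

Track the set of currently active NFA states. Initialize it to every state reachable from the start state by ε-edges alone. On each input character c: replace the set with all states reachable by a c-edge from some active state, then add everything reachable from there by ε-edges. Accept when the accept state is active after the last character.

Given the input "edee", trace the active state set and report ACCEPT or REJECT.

start: ε-closure({0}) = {0,2}
'e' @ 1: {}  — state set empty
rest 'dee' ignored (set empty)
end set {} — state 1 not in

Answer: REJECT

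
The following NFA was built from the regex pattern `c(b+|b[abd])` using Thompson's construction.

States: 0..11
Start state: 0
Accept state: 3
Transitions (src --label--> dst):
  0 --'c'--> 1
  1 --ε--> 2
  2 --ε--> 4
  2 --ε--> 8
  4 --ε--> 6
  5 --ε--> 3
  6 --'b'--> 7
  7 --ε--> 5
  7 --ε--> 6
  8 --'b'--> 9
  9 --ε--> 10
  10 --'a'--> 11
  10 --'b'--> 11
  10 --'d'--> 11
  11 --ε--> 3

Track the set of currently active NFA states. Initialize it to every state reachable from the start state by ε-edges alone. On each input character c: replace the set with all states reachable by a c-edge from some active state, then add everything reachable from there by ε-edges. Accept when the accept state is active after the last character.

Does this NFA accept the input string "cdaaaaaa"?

S₀ = ε-closure({0}) = {0}
'c' @ 1: {1,2,4,6,8}
'd' @ 2: {}  — dead — no transitions
rest 'aaaaaa' ignored (set empty)
end set {} — state 3 not in

Answer: REJECT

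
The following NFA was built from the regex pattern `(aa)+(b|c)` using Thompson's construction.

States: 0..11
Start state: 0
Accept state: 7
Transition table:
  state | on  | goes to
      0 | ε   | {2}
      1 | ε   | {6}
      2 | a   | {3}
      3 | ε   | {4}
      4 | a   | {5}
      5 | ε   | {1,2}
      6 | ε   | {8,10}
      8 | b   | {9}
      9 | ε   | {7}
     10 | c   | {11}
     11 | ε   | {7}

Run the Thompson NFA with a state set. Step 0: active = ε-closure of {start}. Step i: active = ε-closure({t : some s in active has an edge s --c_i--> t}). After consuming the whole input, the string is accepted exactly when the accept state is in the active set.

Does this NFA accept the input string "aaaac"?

S₀ = ε-closure({0}) = {0,2}
'a' @ 1: {3,4}
'a' @ 2: {1,2,5,6,8,10}
'a' @ 3: {3,4}
'a' @ 4: {1,2,5,6,8,10}
'c' @ 5: {7,11}  (accept∈set)
end set {7,11} — state 7 in

Answer: ACCEPT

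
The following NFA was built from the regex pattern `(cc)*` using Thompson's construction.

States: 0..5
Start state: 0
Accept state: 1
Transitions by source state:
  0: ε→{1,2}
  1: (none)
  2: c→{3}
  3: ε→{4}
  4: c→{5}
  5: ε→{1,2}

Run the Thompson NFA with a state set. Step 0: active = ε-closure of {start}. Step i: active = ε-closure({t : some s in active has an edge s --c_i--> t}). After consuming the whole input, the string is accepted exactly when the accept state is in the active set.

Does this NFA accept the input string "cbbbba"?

Answer: REJECT

Derivation:
start: ε-closure({0}) = {0,1,2}
'c' @ 1: {3,4}
'b' @ 2: {}  — dead — no transitions
rest 'bbba' ignored (set empty)
after full input: {}  (accept=1 not in)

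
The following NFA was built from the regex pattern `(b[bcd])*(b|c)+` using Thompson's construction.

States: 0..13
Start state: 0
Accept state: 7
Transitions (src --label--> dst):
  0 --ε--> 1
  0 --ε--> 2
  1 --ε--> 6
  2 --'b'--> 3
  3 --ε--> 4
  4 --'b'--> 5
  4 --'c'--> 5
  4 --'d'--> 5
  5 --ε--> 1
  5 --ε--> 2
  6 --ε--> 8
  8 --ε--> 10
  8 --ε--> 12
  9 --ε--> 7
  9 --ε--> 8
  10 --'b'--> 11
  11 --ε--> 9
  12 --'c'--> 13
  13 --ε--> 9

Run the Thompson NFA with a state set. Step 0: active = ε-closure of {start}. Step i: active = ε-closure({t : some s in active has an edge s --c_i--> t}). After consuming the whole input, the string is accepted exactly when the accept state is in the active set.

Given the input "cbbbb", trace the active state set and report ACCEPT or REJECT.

initial (ε-close {0}): {0,1,2,6,8,10,12}
'c' @ 1: {7,8,9,10,12,13}  ✓accept
'b' @ 2: {7,8,9,10,11,12}  ✓accept
'b' @ 3: {7,8,9,10,11,12}  ✓accept
'b' @ 4: {7,8,9,10,11,12}  ✓accept
'b' @ 5: {7,8,9,10,11,12}  ✓accept
after full input: {7,8,9,10,11,12}  (accept=7 in)

Answer: ACCEPT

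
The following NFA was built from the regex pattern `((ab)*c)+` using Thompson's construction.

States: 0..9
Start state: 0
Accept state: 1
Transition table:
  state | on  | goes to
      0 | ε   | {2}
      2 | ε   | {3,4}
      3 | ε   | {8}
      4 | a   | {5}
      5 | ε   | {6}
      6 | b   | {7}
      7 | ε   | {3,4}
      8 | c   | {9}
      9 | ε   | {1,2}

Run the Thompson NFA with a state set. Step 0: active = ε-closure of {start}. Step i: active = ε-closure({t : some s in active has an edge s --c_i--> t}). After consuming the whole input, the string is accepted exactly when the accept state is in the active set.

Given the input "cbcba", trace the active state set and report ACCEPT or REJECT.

initial (ε-close {0}): {0,2,3,4,8}
'c' @ 1: {1,2,3,4,8,9}  (accept∈set)
'b' @ 2: {}  — no active states
rest 'cba' ignored (set empty)
after full input: {}  (accept=1 not in)

Answer: REJECT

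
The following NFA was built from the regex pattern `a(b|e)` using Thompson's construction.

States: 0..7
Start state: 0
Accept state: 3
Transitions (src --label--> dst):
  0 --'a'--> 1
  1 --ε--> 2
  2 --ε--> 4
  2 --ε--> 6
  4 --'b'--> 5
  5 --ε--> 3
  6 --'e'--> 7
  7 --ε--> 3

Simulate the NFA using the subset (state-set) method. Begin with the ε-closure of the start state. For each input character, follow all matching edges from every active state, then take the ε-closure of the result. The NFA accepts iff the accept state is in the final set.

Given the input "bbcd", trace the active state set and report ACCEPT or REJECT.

S₀ = ε-closure({0}) = {0}
'b' @ 1: {}  — no active states
rest 'bcd' ignored (set empty)
after full input: {}  (accept=3 not in)

Answer: REJECT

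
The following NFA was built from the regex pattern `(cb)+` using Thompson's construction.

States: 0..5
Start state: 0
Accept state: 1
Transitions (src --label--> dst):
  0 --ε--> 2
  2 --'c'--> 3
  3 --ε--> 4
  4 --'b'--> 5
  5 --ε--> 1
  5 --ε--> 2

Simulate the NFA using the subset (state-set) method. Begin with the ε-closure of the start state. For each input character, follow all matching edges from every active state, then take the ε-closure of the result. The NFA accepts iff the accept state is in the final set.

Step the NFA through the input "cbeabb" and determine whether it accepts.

Answer: REJECT

Steps:
initial (ε-close {0}): {0,2}
'c' @ 1: {3,4}
'b' @ 2: {1,2,5}  (accept∈set)
'e' @ 3: {}  — dead — no transitions
rest 'abb' ignored (set empty)
end set {} — state 1 not in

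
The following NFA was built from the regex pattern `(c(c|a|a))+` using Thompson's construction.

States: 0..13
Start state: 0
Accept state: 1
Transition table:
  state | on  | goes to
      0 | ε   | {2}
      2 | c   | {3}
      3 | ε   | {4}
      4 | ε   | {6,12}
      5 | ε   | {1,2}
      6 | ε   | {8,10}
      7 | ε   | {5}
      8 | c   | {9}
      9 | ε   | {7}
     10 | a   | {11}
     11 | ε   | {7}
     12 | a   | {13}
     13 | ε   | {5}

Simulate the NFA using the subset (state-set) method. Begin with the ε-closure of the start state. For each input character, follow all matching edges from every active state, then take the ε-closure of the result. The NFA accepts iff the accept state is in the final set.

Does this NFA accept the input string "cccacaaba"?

start: ε-closure({0}) = {0,2}
'c' @ 1: {3,4,6,8,10,12}
'c' @ 2: {1,2,5,7,9}  [accepting]
'c' @ 3: {3,4,6,8,10,12}
'a' @ 4: {1,2,5,7,11,13}  [accepting]
'c' @ 5: {3,4,6,8,10,12}
'a' @ 6: {1,2,5,7,11,13}  [accepting]
'a' @ 7: {}  — state set empty
rest 'ba' ignored (set empty)
after full input: {}  (accept=1 not in)

Answer: REJECT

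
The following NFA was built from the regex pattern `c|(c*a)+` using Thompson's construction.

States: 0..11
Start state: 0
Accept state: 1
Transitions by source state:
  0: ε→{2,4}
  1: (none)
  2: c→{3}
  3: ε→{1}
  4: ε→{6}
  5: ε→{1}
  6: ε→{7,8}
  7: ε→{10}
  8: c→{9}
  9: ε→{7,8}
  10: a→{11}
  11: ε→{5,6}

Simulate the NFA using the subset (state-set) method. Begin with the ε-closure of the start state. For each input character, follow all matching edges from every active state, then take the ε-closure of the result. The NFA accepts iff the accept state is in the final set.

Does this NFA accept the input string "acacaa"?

Answer: ACCEPT

Steps:
S₀ = ε-closure({0}) = {0,2,4,6,7,8,10}
'a' @ 1: {1,5,6,7,8,10,11}  (accept∈set)
'c' @ 2: {7,8,9,10}
'a' @ 3: {1,5,6,7,8,10,11}  (accept∈set)
'c' @ 4: {7,8,9,10}
'a' @ 5: {1,5,6,7,8,10,11}  (accept∈set)
'a' @ 6: {1,5,6,7,8,10,11}  (accept∈set)
after full input: {1,5,6,7,8,10,11}  (accept=1 in)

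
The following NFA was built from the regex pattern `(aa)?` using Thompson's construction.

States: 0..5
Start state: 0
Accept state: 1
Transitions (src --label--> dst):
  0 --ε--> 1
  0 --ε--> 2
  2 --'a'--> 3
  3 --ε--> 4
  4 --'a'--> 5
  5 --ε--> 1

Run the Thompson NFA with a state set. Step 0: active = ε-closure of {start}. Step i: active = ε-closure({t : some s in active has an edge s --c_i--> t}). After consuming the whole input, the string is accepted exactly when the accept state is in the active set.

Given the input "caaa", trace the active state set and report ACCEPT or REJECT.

Answer: REJECT

Trace:
initial (ε-close {0}): {0,1,2}
'c' @ 1: {}  — no active states
rest 'aaa' ignored (set empty)
final: {}; accept 1 not in set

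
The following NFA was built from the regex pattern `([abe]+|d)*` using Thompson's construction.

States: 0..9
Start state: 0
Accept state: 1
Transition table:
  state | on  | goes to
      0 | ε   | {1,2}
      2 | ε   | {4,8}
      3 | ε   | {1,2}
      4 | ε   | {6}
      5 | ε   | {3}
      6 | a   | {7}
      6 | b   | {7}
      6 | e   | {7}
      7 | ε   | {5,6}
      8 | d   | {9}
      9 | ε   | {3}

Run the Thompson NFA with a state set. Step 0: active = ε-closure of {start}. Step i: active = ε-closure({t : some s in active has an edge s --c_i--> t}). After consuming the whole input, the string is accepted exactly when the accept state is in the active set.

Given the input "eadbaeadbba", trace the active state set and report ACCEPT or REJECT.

Answer: ACCEPT

Trace:
S₀ = ε-closure({0}) = {0,1,2,4,6,8}
'e' @ 1: {1,2,3,4,5,6,7,8}  (accept∈set)
'a' @ 2: {1,2,3,4,5,6,7,8}  (accept∈set)
'd' @ 3: {1,2,3,4,6,8,9}  (accept∈set)
'b' @ 4: {1,2,3,4,5,6,7,8}  (accept∈set)
'a' @ 5: {1,2,3,4,5,6,7,8}  (accept∈set)
'e' @ 6: {1,2,3,4,5,6,7,8}  (accept∈set)
'a' @ 7: {1,2,3,4,5,6,7,8}  (accept∈set)
'd' @ 8: {1,2,3,4,6,8,9}  (accept∈set)
'b' @ 9: {1,2,3,4,5,6,7,8}  (accept∈set)
'b' @ 10: {1,2,3,4,5,6,7,8}  (accept∈set)
'a' @ 11: {1,2,3,4,5,6,7,8}  (accept∈set)
final: {1,2,3,4,5,6,7,8}; accept 1 in set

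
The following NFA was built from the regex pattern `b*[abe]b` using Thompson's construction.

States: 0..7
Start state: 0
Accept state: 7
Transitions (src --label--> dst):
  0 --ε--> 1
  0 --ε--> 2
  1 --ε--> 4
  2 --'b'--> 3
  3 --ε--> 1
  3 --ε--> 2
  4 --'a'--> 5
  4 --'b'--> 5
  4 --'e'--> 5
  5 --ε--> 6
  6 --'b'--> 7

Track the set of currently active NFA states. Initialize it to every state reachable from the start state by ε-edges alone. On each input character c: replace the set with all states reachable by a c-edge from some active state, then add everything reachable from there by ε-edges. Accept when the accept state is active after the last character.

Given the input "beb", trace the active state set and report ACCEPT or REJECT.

Answer: ACCEPT

Derivation:
start: ε-closure({0}) = {0,1,2,4}
'b' @ 1: {1,2,3,4,5,6}
'e' @ 2: {5,6}
'b' @ 3: {7}  (accept∈set)
end set {7} — state 7 in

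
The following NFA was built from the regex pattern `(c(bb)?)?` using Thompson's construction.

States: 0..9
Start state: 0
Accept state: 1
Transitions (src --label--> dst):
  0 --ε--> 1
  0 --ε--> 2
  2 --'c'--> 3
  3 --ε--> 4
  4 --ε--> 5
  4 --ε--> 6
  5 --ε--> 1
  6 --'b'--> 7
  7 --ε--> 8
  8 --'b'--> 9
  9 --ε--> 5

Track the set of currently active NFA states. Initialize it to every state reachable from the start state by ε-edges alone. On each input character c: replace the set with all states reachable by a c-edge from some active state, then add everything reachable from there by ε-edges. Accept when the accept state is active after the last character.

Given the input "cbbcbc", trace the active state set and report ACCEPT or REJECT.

S₀ = ε-closure({0}) = {0,1,2}
'c' @ 1: {1,3,4,5,6}  [accepting]
'b' @ 2: {7,8}
'b' @ 3: {1,5,9}  [accepting]
'c' @ 4: {}  — no active states
rest 'bc' ignored (set empty)
end set {} — state 1 not in

Answer: REJECT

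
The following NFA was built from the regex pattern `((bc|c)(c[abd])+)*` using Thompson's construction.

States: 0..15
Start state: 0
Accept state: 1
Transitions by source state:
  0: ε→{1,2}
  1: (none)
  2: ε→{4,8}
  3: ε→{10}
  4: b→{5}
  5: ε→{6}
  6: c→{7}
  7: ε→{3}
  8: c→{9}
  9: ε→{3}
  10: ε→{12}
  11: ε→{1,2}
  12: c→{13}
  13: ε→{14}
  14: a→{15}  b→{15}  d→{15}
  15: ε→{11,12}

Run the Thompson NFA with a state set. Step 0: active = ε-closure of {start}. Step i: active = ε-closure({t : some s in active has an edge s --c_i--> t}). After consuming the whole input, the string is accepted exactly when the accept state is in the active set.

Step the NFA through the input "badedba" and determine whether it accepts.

Answer: REJECT

Derivation:
S₀ = ε-closure({0}) = {0,1,2,4,8}
'b' @ 1: {5,6}
'a' @ 2: {}  — state set empty
rest 'dedba' ignored (set empty)
final: {}; accept 1 not in set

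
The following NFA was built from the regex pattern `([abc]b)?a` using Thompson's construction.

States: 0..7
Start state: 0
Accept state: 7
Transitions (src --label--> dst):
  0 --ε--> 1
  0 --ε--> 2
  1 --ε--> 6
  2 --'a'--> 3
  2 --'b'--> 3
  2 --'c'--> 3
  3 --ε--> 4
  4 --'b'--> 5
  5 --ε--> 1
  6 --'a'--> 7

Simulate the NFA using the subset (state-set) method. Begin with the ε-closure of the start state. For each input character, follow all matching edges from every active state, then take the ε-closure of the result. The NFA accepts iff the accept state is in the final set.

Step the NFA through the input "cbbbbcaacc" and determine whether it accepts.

S₀ = ε-closure({0}) = {0,1,2,6}
'c' @ 1: {3,4}
'b' @ 2: {1,5,6}
'b' @ 3: {}  — dead — no transitions
rest 'bbcaacc' ignored (set empty)
end set {} — state 7 not in

Answer: REJECT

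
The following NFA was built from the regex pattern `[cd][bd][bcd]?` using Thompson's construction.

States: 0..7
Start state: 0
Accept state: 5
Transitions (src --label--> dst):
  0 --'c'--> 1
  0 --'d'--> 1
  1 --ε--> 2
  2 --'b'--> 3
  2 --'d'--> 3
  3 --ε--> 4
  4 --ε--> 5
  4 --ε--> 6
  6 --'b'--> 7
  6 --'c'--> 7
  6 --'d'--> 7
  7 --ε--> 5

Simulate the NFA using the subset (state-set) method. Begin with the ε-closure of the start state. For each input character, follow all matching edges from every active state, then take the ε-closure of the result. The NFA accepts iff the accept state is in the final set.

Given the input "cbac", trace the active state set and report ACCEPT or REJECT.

start: ε-closure({0}) = {0}
'c' @ 1: {1,2}
'b' @ 2: {3,4,5,6}  [accepting]
'a' @ 3: {}  — dead — no transitions
rest 'c' ignored (set empty)
final: {}; accept 5 not in set

Answer: REJECT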